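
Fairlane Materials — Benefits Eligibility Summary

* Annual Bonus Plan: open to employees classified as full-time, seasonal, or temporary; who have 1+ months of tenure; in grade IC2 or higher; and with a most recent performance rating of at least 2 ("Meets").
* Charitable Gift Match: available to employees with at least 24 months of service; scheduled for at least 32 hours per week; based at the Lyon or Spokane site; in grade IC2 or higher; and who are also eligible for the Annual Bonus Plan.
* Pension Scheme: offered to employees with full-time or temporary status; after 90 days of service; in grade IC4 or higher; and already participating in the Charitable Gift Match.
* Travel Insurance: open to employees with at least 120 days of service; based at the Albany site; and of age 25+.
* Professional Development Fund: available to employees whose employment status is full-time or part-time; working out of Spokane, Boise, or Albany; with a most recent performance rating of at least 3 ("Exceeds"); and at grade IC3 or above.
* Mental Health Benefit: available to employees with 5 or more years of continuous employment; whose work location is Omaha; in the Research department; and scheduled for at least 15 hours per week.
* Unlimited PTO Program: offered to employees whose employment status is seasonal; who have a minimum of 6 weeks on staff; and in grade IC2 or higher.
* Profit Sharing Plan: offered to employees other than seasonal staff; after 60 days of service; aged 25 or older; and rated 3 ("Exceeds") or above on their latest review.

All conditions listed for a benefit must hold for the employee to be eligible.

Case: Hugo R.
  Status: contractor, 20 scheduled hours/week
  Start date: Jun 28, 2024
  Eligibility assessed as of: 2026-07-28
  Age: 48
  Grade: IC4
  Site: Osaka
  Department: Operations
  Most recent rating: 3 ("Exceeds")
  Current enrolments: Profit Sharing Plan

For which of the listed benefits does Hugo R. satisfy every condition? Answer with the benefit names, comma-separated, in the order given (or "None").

Profit Sharing Plan

Service from Jun 28, 2024 to 2026-07-28: 760 days.
Annual Bonus Plan — status contractor ✗ (requires full-time, seasonal, or temporary) → not eligible.
Charitable Gift Match — service 760 days ≥ 24 months (≈720 days) ✓; 20 hrs/wk < 32 ✗ → not eligible.
Pension Scheme — status contractor ✗ (requires full-time or temporary) → not eligible.
Travel Insurance — service 760 days ≥ 120 days ✓; site Osaka ✗ (not Albany) → not eligible.
Professional Development Fund — status contractor ✗ (requires full-time or part-time) → not eligible.
Mental Health Benefit — service 760 days < 5 years (≈1825 days) ✗ → not eligible.
Unlimited PTO Program — status contractor ✗ (requires seasonal) → not eligible.
Profit Sharing Plan — status contractor ✓ (not excluded); service 760 days ≥ 60 days ✓; age 48 ≥ 25 ✓; rating 3 ≥ 3 ✓ → eligible.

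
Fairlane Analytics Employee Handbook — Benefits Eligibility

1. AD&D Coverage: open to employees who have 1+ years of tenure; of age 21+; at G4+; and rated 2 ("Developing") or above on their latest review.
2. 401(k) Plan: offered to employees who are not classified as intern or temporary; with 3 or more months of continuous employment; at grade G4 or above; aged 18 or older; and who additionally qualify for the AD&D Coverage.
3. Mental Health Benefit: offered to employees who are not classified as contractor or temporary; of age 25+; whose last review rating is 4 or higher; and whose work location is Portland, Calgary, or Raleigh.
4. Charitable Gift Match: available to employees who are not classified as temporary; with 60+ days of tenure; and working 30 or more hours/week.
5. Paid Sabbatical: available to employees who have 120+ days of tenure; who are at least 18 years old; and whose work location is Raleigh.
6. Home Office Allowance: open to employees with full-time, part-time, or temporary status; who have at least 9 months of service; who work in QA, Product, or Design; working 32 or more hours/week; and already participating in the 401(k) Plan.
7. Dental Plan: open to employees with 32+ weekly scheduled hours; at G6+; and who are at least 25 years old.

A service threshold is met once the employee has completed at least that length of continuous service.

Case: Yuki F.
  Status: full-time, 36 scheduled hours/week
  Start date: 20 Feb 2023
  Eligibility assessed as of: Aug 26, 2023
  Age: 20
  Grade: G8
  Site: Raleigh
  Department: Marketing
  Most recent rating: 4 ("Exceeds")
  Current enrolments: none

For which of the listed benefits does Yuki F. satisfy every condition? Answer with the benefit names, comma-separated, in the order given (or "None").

Charitable Gift Match, Paid Sabbatical

Service from 20 Feb 2023 to Aug 26, 2023: 187 days.
AD&D Coverage — service 187 days < 1 year (≈365 days) ✗ → not eligible.
401(k) Plan — status full-time ✓ (not excluded); service 187 days ≥ 3 months (≈90 days) ✓; grade G8 ≥ G4 ✓; age 20 ≥ 18 ✓; not eligible for AD&D Coverage ✗ → not eligible.
Mental Health Benefit — status full-time ✓ (not excluded); age 20 < 25 ✗ → not eligible.
Charitable Gift Match — status full-time ✓ (not excluded); service 187 days ≥ 60 days ✓; 36 hrs/wk ≥ 30 ✓ → eligible.
Paid Sabbatical — service 187 days ≥ 120 days ✓; age 20 ≥ 18 ✓; site Raleigh ✓ → eligible.
Home Office Allowance — status full-time ✓; service 187 days < 9 months (≈270 days) ✗ → not eligible.
Dental Plan — 36 hrs/wk ≥ 32 ✓; grade G8 ≥ G6 ✓; age 20 < 25 ✗ → not eligible.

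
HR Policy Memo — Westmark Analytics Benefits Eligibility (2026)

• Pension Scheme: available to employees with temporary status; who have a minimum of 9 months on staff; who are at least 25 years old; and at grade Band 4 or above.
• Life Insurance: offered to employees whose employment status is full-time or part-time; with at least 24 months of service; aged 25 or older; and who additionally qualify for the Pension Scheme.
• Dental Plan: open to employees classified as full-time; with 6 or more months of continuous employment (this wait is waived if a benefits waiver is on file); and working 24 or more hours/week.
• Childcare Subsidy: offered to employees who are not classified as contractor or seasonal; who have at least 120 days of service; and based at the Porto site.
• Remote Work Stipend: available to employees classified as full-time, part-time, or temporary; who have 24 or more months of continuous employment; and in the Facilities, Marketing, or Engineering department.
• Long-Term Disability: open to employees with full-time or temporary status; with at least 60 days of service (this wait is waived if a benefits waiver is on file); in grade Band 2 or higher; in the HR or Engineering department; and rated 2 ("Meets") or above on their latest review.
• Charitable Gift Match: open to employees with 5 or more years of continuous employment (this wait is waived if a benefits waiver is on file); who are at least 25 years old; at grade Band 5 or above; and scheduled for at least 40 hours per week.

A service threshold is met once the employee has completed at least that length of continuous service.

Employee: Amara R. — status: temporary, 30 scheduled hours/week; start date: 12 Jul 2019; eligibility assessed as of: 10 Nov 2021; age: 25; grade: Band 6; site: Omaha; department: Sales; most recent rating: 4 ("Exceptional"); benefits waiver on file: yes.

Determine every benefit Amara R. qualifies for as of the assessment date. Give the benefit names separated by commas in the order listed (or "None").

Service from 12 Jul 2019 to 10 Nov 2021: 852 days.
Pension Scheme — status temporary ✓; service 852 days ≥ 9 months (≈270 days) ✓; age 25 ≥ 25 ✓; grade Band 6 ≥ Band 4 ✓ → eligible.
Life Insurance — status temporary ✗ (requires full-time or part-time) → not eligible.
Dental Plan — status temporary ✗ (requires full-time) → not eligible.
Childcare Subsidy — status temporary ✓ (not excluded); service 852 days ≥ 120 days ✓; site Omaha ✗ (not Porto) → not eligible.
Remote Work Stipend — status temporary ✓; service 852 days ≥ 24 months (≈720 days) ✓; dept Sales ✗ → not eligible.
Long-Term Disability — status temporary ✓; benefits waiver on file ✓; grade Band 6 ≥ Band 2 ✓; dept Sales ✗ → not eligible.
Charitable Gift Match — benefits waiver on file ✓; age 25 ≥ 25 ✓; grade Band 6 ≥ Band 5 ✓; 30 hrs/wk < 40 ✗ → not eligible.

Pension Scheme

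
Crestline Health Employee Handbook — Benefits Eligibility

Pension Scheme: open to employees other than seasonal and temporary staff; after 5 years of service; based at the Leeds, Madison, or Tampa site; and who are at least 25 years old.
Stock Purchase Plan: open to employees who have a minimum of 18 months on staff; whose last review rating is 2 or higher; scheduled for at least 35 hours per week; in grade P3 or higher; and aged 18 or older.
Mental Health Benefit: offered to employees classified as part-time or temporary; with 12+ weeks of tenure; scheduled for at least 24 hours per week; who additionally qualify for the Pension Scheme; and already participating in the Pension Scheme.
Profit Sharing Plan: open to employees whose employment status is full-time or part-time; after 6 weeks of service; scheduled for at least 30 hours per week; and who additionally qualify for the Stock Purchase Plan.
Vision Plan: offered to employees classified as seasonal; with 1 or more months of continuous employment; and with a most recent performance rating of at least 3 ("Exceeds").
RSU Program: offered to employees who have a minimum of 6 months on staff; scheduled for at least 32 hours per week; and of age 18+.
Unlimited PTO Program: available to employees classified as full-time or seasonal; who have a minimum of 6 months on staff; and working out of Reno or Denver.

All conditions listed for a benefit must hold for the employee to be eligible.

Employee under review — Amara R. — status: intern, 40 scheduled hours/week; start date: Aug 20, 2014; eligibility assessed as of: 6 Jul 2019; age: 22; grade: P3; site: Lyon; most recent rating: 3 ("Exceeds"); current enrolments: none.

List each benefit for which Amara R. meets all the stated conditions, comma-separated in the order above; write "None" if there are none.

Service from Aug 20, 2014 to 6 Jul 2019: 1781 days.
Pension Scheme — status intern ✓ (not excluded); service 1781 days < 5 years (≈1825 days) ✗ → not eligible.
Stock Purchase Plan — service 1781 days ≥ 18 months (≈540 days) ✓; rating 3 ≥ 2 ✓; 40 hrs/wk ≥ 35 ✓; grade P3 ≥ P3 ✓; age 22 ≥ 18 ✓ → eligible.
Mental Health Benefit — status intern ✗ (requires part-time or temporary) → not eligible.
Profit Sharing Plan — status intern ✗ (requires full-time or part-time) → not eligible.
Vision Plan — status intern ✗ (requires seasonal) → not eligible.
RSU Program — service 1781 days ≥ 6 months (≈180 days) ✓; 40 hrs/wk ≥ 32 ✓; age 22 ≥ 18 ✓ → eligible.
Unlimited PTO Program — status intern ✗ (requires full-time or seasonal) → not eligible.

Stock Purchase Plan, RSU Program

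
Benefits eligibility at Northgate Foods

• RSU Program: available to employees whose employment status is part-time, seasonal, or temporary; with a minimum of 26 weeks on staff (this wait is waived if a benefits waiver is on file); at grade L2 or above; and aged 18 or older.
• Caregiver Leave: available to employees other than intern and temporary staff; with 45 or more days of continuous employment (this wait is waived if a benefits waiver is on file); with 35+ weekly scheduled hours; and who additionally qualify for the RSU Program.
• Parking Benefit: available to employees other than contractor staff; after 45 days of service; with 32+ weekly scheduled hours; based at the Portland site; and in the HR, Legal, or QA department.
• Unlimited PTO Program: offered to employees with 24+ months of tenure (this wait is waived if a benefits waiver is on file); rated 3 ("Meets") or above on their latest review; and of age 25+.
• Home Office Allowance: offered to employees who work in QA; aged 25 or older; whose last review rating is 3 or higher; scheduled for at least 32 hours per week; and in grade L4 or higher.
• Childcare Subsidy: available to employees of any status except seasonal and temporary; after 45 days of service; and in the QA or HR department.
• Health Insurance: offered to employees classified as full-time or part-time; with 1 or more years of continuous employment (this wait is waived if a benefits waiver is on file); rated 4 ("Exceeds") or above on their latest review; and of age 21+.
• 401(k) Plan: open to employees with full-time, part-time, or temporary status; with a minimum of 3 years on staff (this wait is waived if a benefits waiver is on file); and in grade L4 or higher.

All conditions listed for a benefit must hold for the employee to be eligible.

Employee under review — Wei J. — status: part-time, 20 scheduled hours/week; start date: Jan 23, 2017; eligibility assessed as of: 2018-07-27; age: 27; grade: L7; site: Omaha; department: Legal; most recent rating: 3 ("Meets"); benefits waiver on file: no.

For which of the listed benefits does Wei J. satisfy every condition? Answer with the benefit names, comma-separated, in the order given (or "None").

Service from Jan 23, 2017 to 2018-07-27: 550 days.
RSU Program — status part-time ✓; no waiver, service 550 days ≥ 26 weeks (≈182 days) ✓; grade L7 ≥ L2 ✓; age 27 ≥ 18 ✓ → eligible.
Caregiver Leave — status part-time ✓ (not excluded); no waiver, service 550 days ≥ 45 days ✓; 20 hrs/wk < 35 ✗ → not eligible.
Parking Benefit — status part-time ✓ (not excluded); service 550 days ≥ 45 days ✓; 20 hrs/wk < 32 ✗ → not eligible.
Unlimited PTO Program — no waiver, service 550 days < 24 months (≈720 days) ✗ → not eligible.
Home Office Allowance — dept Legal ✗ → not eligible.
Childcare Subsidy — status part-time ✓ (not excluded); service 550 days ≥ 45 days ✓; dept Legal ✗ → not eligible.
Health Insurance — status part-time ✓; no waiver, service 550 days ≥ 1 year (≈365 days) ✓; rating 3 < 4 ✗ → not eligible.
401(k) Plan — status part-time ✓; no waiver, service 550 days < 3 years (≈1095 days) ✗ → not eligible.

RSU Program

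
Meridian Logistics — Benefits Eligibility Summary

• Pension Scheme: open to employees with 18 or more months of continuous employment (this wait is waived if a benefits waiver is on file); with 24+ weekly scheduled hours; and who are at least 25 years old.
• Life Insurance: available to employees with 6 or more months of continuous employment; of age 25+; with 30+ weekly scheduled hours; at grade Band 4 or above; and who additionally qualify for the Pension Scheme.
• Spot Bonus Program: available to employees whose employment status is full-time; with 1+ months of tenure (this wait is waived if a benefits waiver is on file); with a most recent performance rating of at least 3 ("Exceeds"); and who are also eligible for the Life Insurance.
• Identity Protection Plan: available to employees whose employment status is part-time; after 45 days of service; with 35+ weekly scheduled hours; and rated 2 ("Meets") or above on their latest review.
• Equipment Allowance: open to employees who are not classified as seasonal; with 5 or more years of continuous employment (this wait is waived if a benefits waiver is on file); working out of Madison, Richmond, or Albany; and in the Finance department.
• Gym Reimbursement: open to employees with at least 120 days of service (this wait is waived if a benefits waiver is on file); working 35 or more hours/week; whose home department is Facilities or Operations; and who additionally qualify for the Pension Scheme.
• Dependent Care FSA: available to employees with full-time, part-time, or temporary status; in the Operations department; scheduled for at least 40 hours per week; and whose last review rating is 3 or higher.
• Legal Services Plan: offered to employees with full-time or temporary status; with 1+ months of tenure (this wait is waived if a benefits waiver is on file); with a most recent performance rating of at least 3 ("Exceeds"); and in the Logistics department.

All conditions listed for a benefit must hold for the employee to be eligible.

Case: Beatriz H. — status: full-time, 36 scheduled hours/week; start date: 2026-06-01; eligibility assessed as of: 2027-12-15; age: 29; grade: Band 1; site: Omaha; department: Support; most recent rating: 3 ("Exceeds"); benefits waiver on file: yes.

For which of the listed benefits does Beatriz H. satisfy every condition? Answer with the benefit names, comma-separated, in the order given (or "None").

Service from 2026-06-01 to 2027-12-15: 562 days.
Pension Scheme — benefits waiver on file ✓; 36 hrs/wk ≥ 24 ✓; age 29 ≥ 25 ✓ → eligible.
Life Insurance — service 562 days ≥ 6 months (≈180 days) ✓; age 29 ≥ 25 ✓; 36 hrs/wk ≥ 30 ✓; grade Band 1 < Band 4 ✗ → not eligible.
Spot Bonus Program — status full-time ✓; benefits waiver on file ✓; rating 3 ≥ 3 ✓; not eligible for Life Insurance ✗ → not eligible.
Identity Protection Plan — status full-time ✗ (requires part-time) → not eligible.
Equipment Allowance — status full-time ✓ (not excluded); benefits waiver on file ✓; site Omaha ✗ (not Madison, Richmond, or Albany) → not eligible.
Gym Reimbursement — benefits waiver on file ✓; 36 hrs/wk ≥ 35 ✓; dept Support ✗ → not eligible.
Dependent Care FSA — status full-time ✓; dept Support ✗ → not eligible.
Legal Services Plan — status full-time ✓; benefits waiver on file ✓; rating 3 ≥ 3 ✓; dept Support ✗ → not eligible.

Pension Scheme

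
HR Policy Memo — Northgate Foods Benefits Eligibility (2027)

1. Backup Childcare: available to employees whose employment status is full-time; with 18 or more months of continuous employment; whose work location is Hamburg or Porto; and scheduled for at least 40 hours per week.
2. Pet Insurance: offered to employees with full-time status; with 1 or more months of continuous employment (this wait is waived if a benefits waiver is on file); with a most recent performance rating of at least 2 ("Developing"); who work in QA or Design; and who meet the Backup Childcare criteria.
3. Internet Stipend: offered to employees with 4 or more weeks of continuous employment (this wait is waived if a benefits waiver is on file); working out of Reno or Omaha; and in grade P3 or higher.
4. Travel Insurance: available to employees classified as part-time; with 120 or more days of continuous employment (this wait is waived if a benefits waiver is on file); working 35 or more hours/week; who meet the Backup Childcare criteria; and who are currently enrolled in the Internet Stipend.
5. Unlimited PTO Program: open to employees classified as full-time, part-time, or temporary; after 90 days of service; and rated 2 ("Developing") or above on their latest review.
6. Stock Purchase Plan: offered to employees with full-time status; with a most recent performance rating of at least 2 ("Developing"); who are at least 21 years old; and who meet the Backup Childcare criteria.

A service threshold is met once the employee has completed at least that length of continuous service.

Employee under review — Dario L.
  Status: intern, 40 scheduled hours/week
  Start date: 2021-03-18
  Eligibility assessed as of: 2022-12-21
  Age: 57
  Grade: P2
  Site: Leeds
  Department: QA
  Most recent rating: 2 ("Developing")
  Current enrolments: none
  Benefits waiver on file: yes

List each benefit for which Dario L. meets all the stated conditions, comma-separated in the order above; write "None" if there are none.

Service from 2021-03-18 to 2022-12-21: 643 days.
Backup Childcare — status intern ✗ (requires full-time) → not eligible.
Pet Insurance — status intern ✗ (requires full-time) → not eligible.
Internet Stipend — benefits waiver on file ✓; site Leeds ✗ (not Reno or Omaha) → not eligible.
Travel Insurance — status intern ✗ (requires part-time) → not eligible.
Unlimited PTO Program — status intern ✗ (requires full-time, part-time, or temporary) → not eligible.
Stock Purchase Plan — status intern ✗ (requires full-time) → not eligible.

None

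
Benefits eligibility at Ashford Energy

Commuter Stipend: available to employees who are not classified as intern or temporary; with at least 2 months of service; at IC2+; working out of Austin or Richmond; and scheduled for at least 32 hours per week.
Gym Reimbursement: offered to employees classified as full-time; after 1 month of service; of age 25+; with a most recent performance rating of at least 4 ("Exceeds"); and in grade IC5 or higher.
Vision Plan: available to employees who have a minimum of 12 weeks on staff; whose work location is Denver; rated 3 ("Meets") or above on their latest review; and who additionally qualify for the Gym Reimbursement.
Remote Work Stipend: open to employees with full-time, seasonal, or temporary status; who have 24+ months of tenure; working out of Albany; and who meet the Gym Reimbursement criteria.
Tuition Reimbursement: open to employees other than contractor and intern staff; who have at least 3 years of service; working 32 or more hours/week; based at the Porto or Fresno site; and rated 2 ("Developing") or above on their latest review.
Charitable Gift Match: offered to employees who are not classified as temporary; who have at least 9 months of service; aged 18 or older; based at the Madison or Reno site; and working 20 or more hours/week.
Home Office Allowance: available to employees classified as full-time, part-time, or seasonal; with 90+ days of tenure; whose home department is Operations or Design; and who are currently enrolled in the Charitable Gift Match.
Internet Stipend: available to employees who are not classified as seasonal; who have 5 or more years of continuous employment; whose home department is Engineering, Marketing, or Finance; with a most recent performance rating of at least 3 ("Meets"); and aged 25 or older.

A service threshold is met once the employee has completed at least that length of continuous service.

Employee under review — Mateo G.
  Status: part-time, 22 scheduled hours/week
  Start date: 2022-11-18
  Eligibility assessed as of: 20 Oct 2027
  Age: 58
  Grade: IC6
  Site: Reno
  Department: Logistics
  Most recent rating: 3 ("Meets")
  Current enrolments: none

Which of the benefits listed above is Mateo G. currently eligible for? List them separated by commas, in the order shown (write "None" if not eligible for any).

Service from 2022-11-18 to 20 Oct 2027: 1797 days.
Commuter Stipend — status part-time ✓ (not excluded); service 1797 days ≥ 2 months (≈60 days) ✓; grade IC6 ≥ IC2 ✓; site Reno ✗ (not Austin or Richmond) → not eligible.
Gym Reimbursement — status part-time ✗ (requires full-time) → not eligible.
Vision Plan — service 1797 days ≥ 12 weeks (≈84 days) ✓; site Reno ✗ (not Denver) → not eligible.
Remote Work Stipend — status part-time ✗ (requires full-time, seasonal, or temporary) → not eligible.
Tuition Reimbursement — status part-time ✓ (not excluded); service 1797 days ≥ 3 years (≈1095 days) ✓; 22 hrs/wk < 32 ✗ → not eligible.
Charitable Gift Match — status part-time ✓ (not excluded); service 1797 days ≥ 9 months (≈270 days) ✓; age 58 ≥ 18 ✓; site Reno ✓; 22 hrs/wk ≥ 20 ✓ → eligible.
Home Office Allowance — status part-time ✓; service 1797 days ≥ 90 days ✓; dept Logistics ✗ → not eligible.
Internet Stipend — status part-time ✓ (not excluded); service 1797 days < 5 years (≈1825 days) ✗ → not eligible.

Charitable Gift Match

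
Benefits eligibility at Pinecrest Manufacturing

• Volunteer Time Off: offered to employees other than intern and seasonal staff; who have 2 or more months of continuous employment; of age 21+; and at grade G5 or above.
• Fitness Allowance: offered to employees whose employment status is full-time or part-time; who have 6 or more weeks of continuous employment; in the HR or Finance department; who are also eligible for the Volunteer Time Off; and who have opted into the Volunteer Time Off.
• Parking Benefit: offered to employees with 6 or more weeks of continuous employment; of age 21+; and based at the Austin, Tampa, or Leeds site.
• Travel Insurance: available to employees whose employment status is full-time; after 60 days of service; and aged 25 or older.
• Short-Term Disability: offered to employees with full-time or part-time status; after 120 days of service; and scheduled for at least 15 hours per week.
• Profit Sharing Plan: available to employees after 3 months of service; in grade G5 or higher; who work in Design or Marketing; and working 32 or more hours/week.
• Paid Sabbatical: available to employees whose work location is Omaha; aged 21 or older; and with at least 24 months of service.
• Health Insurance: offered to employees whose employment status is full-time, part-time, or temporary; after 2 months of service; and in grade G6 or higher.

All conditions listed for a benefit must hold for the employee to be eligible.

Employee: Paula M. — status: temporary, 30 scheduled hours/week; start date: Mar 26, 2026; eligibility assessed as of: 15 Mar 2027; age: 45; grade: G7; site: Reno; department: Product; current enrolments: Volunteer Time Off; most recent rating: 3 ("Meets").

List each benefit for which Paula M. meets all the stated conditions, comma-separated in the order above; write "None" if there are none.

Service from Mar 26, 2026 to 15 Mar 2027: 354 days.
Volunteer Time Off — status temporary ✓ (not excluded); service 354 days ≥ 2 months (≈60 days) ✓; age 45 ≥ 21 ✓; grade G7 ≥ G5 ✓ → eligible.
Fitness Allowance — status temporary ✗ (requires full-time or part-time) → not eligible.
Parking Benefit — service 354 days ≥ 6 weeks (≈42 days) ✓; age 45 ≥ 21 ✓; site Reno ✗ (not Austin, Tampa, or Leeds) → not eligible.
Travel Insurance — status temporary ✗ (requires full-time) → not eligible.
Short-Term Disability — status temporary ✗ (requires full-time or part-time) → not eligible.
Profit Sharing Plan — service 354 days ≥ 3 months (≈90 days) ✓; grade G7 ≥ G5 ✓; dept Product ✗ → not eligible.
Paid Sabbatical — site Reno ✗ (not Omaha) → not eligible.
Health Insurance — status temporary ✓; service 354 days ≥ 2 months (≈60 days) ✓; grade G7 ≥ G6 ✓ → eligible.

Volunteer Time Off, Health Insurance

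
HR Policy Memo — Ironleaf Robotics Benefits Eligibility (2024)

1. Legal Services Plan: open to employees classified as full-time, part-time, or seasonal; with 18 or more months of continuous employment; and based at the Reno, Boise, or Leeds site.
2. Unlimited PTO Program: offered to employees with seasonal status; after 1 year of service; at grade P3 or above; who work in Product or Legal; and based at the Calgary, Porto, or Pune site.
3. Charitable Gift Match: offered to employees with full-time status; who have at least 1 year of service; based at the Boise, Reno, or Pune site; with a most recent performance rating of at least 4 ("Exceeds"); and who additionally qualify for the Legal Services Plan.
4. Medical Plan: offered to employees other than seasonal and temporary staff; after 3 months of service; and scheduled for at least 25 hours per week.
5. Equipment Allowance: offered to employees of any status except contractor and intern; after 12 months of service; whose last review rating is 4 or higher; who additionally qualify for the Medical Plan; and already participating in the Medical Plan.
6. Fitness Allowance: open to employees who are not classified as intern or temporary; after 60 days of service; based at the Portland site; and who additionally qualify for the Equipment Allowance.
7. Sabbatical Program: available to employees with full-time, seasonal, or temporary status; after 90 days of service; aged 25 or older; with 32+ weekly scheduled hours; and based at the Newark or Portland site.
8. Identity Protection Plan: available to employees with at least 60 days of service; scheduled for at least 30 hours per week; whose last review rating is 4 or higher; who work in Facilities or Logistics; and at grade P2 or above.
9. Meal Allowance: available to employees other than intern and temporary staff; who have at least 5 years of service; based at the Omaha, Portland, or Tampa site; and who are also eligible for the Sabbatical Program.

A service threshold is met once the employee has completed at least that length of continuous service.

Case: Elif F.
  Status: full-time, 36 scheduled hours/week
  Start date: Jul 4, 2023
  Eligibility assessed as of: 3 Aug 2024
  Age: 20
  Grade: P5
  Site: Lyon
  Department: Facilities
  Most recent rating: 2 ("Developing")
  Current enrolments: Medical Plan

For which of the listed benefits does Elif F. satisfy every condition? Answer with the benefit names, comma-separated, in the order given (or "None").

Service from Jul 4, 2023 to 3 Aug 2024: 396 days.
Legal Services Plan — status full-time ✓; service 396 days < 18 months (≈540 days) ✗ → not eligible.
Unlimited PTO Program — status full-time ✗ (requires seasonal) → not eligible.
Charitable Gift Match — status full-time ✓; service 396 days ≥ 1 year (≈365 days) ✓; site Lyon ✗ (not Boise, Reno, or Pune) → not eligible.
Medical Plan — status full-time ✓ (not excluded); service 396 days ≥ 3 months (≈90 days) ✓; 36 hrs/wk ≥ 25 ✓ → eligible.
Equipment Allowance — status full-time ✓ (not excluded); service 396 days ≥ 12 months (≈360 days) ✓; rating 2 < 4 ✗ → not eligible.
Fitness Allowance — status full-time ✓ (not excluded); service 396 days ≥ 60 days ✓; site Lyon ✗ (not Portland) → not eligible.
Sabbatical Program — status full-time ✓; service 396 days ≥ 90 days ✓; age 20 < 25 ✗ → not eligible.
Identity Protection Plan — service 396 days ≥ 60 days ✓; 36 hrs/wk ≥ 30 ✓; rating 2 < 4 ✗ → not eligible.
Meal Allowance — status full-time ✓ (not excluded); service 396 days < 5 years (≈1825 days) ✗ → not eligible.

Medical Plan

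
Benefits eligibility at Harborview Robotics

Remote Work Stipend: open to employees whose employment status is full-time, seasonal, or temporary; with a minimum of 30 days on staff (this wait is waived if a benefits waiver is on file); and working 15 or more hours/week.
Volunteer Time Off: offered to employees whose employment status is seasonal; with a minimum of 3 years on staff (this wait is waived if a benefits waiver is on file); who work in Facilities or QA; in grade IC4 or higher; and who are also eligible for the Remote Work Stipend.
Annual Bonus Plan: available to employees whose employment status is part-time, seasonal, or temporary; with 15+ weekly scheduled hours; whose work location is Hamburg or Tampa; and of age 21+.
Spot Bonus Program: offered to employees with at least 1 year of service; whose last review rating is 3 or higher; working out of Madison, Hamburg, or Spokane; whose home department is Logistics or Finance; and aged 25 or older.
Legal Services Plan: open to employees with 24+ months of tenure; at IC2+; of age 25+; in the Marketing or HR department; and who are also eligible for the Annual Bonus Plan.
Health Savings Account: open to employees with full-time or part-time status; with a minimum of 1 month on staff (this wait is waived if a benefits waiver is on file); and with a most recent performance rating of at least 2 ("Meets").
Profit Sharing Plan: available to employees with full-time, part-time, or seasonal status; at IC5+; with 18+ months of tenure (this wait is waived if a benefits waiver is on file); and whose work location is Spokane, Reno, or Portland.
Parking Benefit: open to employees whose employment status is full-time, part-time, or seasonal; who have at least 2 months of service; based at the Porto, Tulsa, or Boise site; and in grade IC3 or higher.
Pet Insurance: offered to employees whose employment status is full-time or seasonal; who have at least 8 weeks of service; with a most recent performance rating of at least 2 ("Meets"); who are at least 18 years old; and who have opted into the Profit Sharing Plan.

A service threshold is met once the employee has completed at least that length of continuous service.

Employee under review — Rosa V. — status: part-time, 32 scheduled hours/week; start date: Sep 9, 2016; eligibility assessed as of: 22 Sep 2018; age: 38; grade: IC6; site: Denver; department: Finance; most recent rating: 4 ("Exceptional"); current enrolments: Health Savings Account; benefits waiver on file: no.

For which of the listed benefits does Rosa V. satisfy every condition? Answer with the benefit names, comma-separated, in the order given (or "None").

Service from Sep 9, 2016 to 22 Sep 2018: 743 days.
Remote Work Stipend — status part-time ✗ (requires full-time, seasonal, or temporary) → not eligible.
Volunteer Time Off — status part-time ✗ (requires seasonal) → not eligible.
Annual Bonus Plan — status part-time ✓; 32 hrs/wk ≥ 15 ✓; site Denver ✗ (not Hamburg or Tampa) → not eligible.
Spot Bonus Program — service 743 days ≥ 1 year (≈365 days) ✓; rating 4 ≥ 3 ✓; site Denver ✗ (not Madison, Hamburg, or Spokane) → not eligible.
Legal Services Plan — service 743 days ≥ 24 months (≈720 days) ✓; grade IC6 ≥ IC2 ✓; age 38 ≥ 25 ✓; dept Finance ✗ → not eligible.
Health Savings Account — status part-time ✓; no waiver, service 743 days ≥ 1 month (≈30 days) ✓; rating 4 ≥ 2 ✓ → eligible.
Profit Sharing Plan — status part-time ✓; grade IC6 ≥ IC5 ✓; no waiver, service 743 days ≥ 18 months (≈540 days) ✓; site Denver ✗ (not Spokane, Reno, or Portland) → not eligible.
Parking Benefit — status part-time ✓; service 743 days ≥ 2 months (≈60 days) ✓; site Denver ✗ (not Porto, Tulsa, or Boise) → not eligible.
Pet Insurance — status part-time ✗ (requires full-time or seasonal) → not eligible.

Health Savings Account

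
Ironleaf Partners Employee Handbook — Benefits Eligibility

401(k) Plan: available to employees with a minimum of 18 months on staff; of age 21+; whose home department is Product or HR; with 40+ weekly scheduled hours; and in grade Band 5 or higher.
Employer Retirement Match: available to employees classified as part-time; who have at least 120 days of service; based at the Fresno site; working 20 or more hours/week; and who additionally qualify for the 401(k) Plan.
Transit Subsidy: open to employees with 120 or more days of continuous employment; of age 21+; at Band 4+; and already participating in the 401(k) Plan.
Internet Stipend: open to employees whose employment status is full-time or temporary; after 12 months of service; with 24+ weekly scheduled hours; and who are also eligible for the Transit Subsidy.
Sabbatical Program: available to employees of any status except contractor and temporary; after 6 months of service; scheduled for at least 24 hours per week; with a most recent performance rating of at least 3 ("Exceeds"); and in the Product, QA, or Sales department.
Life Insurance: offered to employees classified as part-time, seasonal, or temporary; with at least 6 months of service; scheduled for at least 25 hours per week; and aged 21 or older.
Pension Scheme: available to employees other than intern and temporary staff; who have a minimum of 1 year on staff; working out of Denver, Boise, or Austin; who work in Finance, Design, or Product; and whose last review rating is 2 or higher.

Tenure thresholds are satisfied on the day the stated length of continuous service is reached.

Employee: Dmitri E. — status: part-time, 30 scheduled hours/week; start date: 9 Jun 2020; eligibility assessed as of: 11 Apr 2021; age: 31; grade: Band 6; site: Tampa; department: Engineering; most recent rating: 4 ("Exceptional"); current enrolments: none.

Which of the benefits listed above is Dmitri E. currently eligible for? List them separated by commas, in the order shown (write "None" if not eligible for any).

Service from 9 Jun 2020 to 11 Apr 2021: 306 days.
401(k) Plan — service 306 days < 18 months (≈540 days) ✗ → not eligible.
Employer Retirement Match — status part-time ✓; service 306 days ≥ 120 days ✓; site Tampa ✗ (not Fresno) → not eligible.
Transit Subsidy — service 306 days ≥ 120 days ✓; age 31 ≥ 21 ✓; grade Band 6 ≥ Band 4 ✓; not enrolled in 401(k) Plan ✗ → not eligible.
Internet Stipend — status part-time ✗ (requires full-time or temporary) → not eligible.
Sabbatical Program — status part-time ✓ (not excluded); service 306 days ≥ 6 months (≈180 days) ✓; 30 hrs/wk ≥ 24 ✓; rating 4 ≥ 3 ✓; dept Engineering ✗ → not eligible.
Life Insurance — status part-time ✓; service 306 days ≥ 6 months (≈180 days) ✓; 30 hrs/wk ≥ 25 ✓; age 31 ≥ 21 ✓ → eligible.
Pension Scheme — status part-time ✓ (not excluded); service 306 days < 1 year (≈365 days) ✗ → not eligible.

Life Insurance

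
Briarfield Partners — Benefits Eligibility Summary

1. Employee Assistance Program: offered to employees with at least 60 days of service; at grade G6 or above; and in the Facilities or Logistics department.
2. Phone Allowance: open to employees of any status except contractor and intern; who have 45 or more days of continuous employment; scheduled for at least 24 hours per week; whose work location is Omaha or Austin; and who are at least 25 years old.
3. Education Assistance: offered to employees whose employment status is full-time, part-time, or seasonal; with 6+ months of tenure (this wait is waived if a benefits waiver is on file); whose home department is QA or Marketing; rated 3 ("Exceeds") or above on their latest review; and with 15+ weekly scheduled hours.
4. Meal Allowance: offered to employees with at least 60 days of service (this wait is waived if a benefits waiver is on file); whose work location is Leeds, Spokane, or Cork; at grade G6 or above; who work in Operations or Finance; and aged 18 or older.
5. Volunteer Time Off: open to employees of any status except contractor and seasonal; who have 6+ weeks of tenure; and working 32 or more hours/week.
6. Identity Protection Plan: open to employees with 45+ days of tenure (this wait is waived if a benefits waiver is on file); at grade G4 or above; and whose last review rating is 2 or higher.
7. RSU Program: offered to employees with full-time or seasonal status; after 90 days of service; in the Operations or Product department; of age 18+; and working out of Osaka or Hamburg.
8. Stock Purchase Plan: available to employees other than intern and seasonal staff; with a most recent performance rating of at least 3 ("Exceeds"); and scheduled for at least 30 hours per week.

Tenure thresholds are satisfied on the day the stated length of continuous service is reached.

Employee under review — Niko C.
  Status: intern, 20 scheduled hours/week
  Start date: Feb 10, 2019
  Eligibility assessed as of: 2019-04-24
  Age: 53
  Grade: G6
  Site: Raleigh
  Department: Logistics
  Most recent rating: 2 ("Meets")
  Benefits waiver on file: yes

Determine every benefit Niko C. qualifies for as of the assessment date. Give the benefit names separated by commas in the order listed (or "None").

Employee Assistance Program, Identity Protection Plan

Service from Feb 10, 2019 to 2019-04-24: 73 days.
Employee Assistance Program — service 73 days ≥ 60 days ✓; grade G6 ≥ G6 ✓; dept Logistics ✓ → eligible.
Phone Allowance — status intern ✗ (excluded) → not eligible.
Education Assistance — status intern ✗ (requires full-time, part-time, or seasonal) → not eligible.
Meal Allowance — benefits waiver on file ✓; site Raleigh ✗ (not Leeds, Spokane, or Cork) → not eligible.
Volunteer Time Off — status intern ✓ (not excluded); service 73 days ≥ 6 weeks (≈42 days) ✓; 20 hrs/wk < 32 ✗ → not eligible.
Identity Protection Plan — benefits waiver on file ✓; grade G6 ≥ G4 ✓; rating 2 ≥ 2 ✓ → eligible.
RSU Program — status intern ✗ (requires full-time or seasonal) → not eligible.
Stock Purchase Plan — status intern ✗ (excluded) → not eligible.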